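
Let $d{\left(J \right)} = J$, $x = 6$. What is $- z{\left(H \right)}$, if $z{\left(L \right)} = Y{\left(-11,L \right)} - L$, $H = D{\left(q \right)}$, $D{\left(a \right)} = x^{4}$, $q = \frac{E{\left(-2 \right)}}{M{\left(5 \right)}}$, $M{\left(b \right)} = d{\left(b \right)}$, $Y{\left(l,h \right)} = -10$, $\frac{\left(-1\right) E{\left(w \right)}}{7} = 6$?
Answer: $1306$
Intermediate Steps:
$E{\left(w \right)} = -42$ ($E{\left(w \right)} = \left(-7\right) 6 = -42$)
$M{\left(b \right)} = b$
$q = - \frac{42}{5} \approx -8.4$
$D{\left(a \right)} = 1296$ ($D{\left(a \right)} = 6^{4} = 1296$)
$H = 1296$
$z{\left(L \right)} = -10 - L$
$- z{\left(H \right)} = - (-10 - 1296) = \left(-1\right) \left(-1306\right) = 1306$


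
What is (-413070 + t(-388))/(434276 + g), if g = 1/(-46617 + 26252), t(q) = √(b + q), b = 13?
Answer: -29936550/31473419 + 101825*I*√15/8844030739 ≈ -0.95117 + 4.4591e-5*I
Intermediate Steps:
t(q) = √(13 + q)
g = -1/20365 (g = 1/(-20365) = -1/20365 ≈ -4.9104e-5)
(-413070 + t(-388))/(434276 + g) = (-413070 + √(13 - 388))/(434276 - 1/20365) = (-413070 + √(-375))/(8844030739/20365) = (-413070 + 5*I*√15)*(20365/8844030739) = -29936550/31473419 + 101825*I*√15/8844030739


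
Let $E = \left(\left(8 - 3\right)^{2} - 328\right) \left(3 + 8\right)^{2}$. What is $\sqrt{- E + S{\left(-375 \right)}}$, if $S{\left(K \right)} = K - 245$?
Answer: $\sqrt{36043} \approx 189.85$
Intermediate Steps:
$S{\left(K \right)} = -245 + K$
$E = -36663$ ($E = \left(5^{2} - 328\right) 11^{2} = \left(25 - 328\right) 121 = \left(-303\right) 121 = -36663$)
$\sqrt{- E + S{\left(-375 \right)}} = \sqrt{\left(-1\right) \left(-36663\right) - 620} = \sqrt{36663 - 620} = \sqrt{36043}$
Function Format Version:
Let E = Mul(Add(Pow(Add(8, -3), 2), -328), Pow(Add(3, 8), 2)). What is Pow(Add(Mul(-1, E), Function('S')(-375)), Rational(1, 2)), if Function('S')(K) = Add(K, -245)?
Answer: Pow(36043, Rational(1, 2)) ≈ 189.85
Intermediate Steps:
Function('S')(K) = Add(-245, K)
E = -36663 (E = Mul(Add(Pow(5, 2), -328), Pow(11, 2)) = Mul(Add(25, -328), 121) = Mul(-303, 121) = -36663)
Pow(Add(Mul(-1, E), Function('S')(-375)), Rational(1, 2)) = Pow(Add(Mul(-1, -36663), Add(-245, -375)), Rational(1, 2)) = Pow(Add(36663, -620), Rational(1, 2)) = Pow(36043, Rational(1, 2))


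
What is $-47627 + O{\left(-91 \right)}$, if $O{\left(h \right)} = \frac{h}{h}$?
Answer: $-47626$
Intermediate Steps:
$O{\left(h \right)} = 1$
$-47627 + O{\left(-91 \right)} = -47627 + 1 = -47626$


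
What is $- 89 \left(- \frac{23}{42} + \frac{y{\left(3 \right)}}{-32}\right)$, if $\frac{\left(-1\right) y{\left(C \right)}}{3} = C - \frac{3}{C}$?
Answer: $\frac{10769}{336} \approx 32.051$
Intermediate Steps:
$y{\left(C \right)} = - 3 C + \frac{9}{C}$ ($y{\left(C \right)} = - 3 \left(C - \frac{3}{C}\right) = - 3 C + \frac{9}{C}$)
$- 89 \left(- \frac{23}{42} + \frac{y{\left(3 \right)}}{-32}\right) = - 89 \left(- \frac{23}{42} + \frac{\left(-3\right) 3 + \frac{9}{3}}{-32}\right) = - 89 \left(\left(-23\right) \frac{1}{42} + \left(-9 + 9 \cdot \frac{1}{3}\right) \left(- \frac{1}{32}\right)\right) = - 89 \left(- \frac{23}{42} + \left(-9 + 3\right) \left(- \frac{1}{32}\right)\right) = - 89 \left(- \frac{23}{42} - - \frac{3}{16}\right) = - 89 \left(- \frac{23}{42} + \frac{3}{16}\right) = \left(-89\right) \left(- \frac{121}{336}\right) = \frac{10769}{336}$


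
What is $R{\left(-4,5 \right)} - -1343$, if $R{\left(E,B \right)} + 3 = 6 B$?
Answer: $1370$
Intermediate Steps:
$R{\left(E,B \right)} = -3 + 6 B$
$R{\left(-4,5 \right)} - -1343 = \left(-3 + 6 \cdot 5\right) - -1343 = \left(-3 + 30\right) + 1343 = 27 + 1343 = 1370$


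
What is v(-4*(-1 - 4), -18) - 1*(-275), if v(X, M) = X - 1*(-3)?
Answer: 298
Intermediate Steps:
v(X, M) = 3 + X (v(X, M) = X + 3 = 3 + X)
v(-4*(-1 - 4), -18) - 1*(-275) = (3 - 4*(-1 - 4)) - 1*(-275) = (3 - 4*(-5)) + 275 = (3 + 20) + 275 = 23 + 275 = 298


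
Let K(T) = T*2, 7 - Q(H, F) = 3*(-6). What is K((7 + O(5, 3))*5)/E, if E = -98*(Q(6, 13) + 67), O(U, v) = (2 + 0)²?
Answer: -55/4508 ≈ -0.012201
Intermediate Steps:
Q(H, F) = 25 (Q(H, F) = 7 - 3*(-6) = 7 - 1*(-18) = 7 + 18 = 25)
O(U, v) = 4 (O(U, v) = 2² = 4)
K(T) = 2*T
E = -9016 (E = -98*(25 + 67) = -98*92 = -9016)
K((7 + O(5, 3))*5)/E = (2*((7 + 4)*5))/(-9016) = (2*(11*5))*(-1/9016) = (2*55)*(-1/9016) = 110*(-1/9016) = -55/4508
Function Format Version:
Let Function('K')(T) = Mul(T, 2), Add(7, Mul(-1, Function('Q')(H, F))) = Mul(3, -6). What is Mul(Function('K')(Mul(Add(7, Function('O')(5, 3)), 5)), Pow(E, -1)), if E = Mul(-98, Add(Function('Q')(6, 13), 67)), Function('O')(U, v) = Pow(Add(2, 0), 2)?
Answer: Rational(-55, 4508) ≈ -0.012201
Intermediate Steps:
Function('Q')(H, F) = 25 (Function('Q')(H, F) = Add(7, Mul(-1, Mul(3, -6))) = Add(7, Mul(-1, -18)) = Add(7, 18) = 25)
Function('O')(U, v) = 4 (Function('O')(U, v) = Pow(2, 2) = 4)
Function('K')(T) = Mul(2, T)
E = -9016 (E = Mul(-98, Add(25, 67)) = Mul(-98, 92) = -9016)
Mul(Function('K')(Mul(Add(7, Function('O')(5, 3)), 5)), Pow(E, -1)) = Mul(Mul(2, Mul(Add(7, 4), 5)), Pow(-9016, -1)) = Mul(Mul(2, Mul(11, 5)), Rational(-1, 9016)) = Mul(Mul(2, 55), Rational(-1, 9016)) = Mul(110, Rational(-1, 9016)) = Rational(-55, 4508)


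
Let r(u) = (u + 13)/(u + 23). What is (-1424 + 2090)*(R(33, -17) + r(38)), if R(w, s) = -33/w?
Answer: -6660/61 ≈ -109.18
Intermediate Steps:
r(u) = (13 + u)/(23 + u)
(-1424 + 2090)*(R(33, -17) + r(38)) = (-1424 + 2090)*(-33/33 + (13 + 38)/(23 + 38)) = 666*(-33*1/33 + 51/61) = 666*(-1 + (1/61)*51) = 666*(-1 + 51/61) = 666*(-10/61) = -6660/61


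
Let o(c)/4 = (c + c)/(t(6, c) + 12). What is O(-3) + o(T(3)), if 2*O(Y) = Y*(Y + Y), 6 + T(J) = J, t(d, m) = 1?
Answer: 93/13 ≈ 7.1538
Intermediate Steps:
T(J) = -6 + J
O(Y) = Y² (O(Y) = (Y*(Y + Y))/2 = (Y*(2*Y))/2 = (2*Y²)/2 = Y²)
o(c) = 8*c/13 (o(c) = 4*((c + c)/(1 + 12)) = 4*((2*c)/13) = 4*((2*c)*(1/13)) = 4*(2*c/13) = 8*c/13)
O(-3) + o(T(3)) = (-3)² + 8*(-6 + 3)/13 = 9 + (8/13)*(-3) = 9 - 24/13 = 93/13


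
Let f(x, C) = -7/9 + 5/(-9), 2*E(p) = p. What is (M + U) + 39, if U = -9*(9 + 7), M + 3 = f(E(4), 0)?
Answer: -328/3 ≈ -109.33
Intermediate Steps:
E(p) = p/2
f(x, C) = -4/3 (f(x, C) = -7*⅑ + 5*(-⅑) = -7/9 - 5/9 = -4/3)
M = -13/3 (M = -3 - 4/3 = -13/3 ≈ -4.3333)
U = -144 (U = -9*16 = -144)
(M + U) + 39 = (-13/3 - 144) + 39 = -445/3 + 39 = -328/3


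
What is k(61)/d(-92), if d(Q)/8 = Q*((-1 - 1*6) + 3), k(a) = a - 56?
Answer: 5/2944 ≈ 0.0016984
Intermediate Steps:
k(a) = -56 + a
d(Q) = -32*Q (d(Q) = 8*(Q*((-1 - 1*6) + 3)) = 8*(Q*((-1 - 6) + 3)) = 8*(Q*(-7 + 3)) = 8*(Q*(-4)) = 8*(-4*Q) = -32*Q)
k(61)/d(-92) = (-56 + 61)/((-32*(-92))) = 5/2944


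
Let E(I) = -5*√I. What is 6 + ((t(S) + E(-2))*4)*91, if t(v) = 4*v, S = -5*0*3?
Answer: 6 - 1820*I*√2 ≈ 6.0 - 2573.9*I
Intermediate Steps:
S = 0 (S = 0*3 = 0)
6 + ((t(S) + E(-2))*4)*91 = 6 + ((4*0 - 5*I*√2)*4)*91 = 6 + ((0 - 5*I*√2)*4)*91 = 6 + (-5*I*√2*4)*91 = 6 - 20*I*√2*91 = 6 - 1820*I*√2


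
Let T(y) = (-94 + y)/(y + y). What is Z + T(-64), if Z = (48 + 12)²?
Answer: 230479/64 ≈ 3601.2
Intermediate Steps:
T(y) = (-94 + y)/(2*y) (T(y) = (-94 + y)/((2*y)) = (-94 + y)*(1/(2*y)) = (-94 + y)/(2*y))
Z = 3600 (Z = 60² = 3600)
Z + T(-64) = 3600 + (½)*(-94 - 64)/(-64) = 3600 + (½)*(-1/64)*(-158) = 3600 + 79/64 = 230479/64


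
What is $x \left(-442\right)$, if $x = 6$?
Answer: $-2652$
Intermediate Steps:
$x \left(-442\right) = 6 \left(-442\right) = -2652$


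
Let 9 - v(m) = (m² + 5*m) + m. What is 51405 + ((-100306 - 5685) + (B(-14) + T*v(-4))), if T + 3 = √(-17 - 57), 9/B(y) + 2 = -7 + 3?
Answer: -109277/2 + 17*I*√74 ≈ -54639.0 + 146.24*I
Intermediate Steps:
B(y) = -3/2 (B(y) = 9/(-2 + (-7 + 3)) = 9/(-2 - 4) = 9/(-6) = 9*(-⅙) = -3/2)
v(m) = 9 - m² - 6*m (v(m) = 9 - ((m² + 5*m) + m) = 9 - (m² + 6*m) = 9 + (-m² - 6*m) = 9 - m² - 6*m)
T = -3 + I*√74 (T = -3 + √(-17 - 57) = -3 + √(-74) = -3 + I*√74 ≈ -3.0 + 8.6023*I)
51405 + ((-100306 - 5685) + (B(-14) + T*v(-4))) = 51405 + ((-100306 - 5685) + (-3/2 + (-3 + I*√74)*(9 - 1*(-4)² - 6*(-4)))) = 51405 + (-105991 + (-3/2 + (-3 + I*√74)*(9 - 1*16 + 24))) = 51405 + (-105991 + (-3/2 + (-3 + I*√74)*(9 - 16 + 24))) = 51405 + (-105991 + (-3/2 + (-3 + I*√74)*17)) = 51405 + (-105991 + (-3/2 + (-51 + 17*I*√74))) = 51405 + (-105991 + (-105/2 + 17*I*√74)) = 51405 + (-212087/2 + 17*I*√74) = -109277/2 + 17*I*√74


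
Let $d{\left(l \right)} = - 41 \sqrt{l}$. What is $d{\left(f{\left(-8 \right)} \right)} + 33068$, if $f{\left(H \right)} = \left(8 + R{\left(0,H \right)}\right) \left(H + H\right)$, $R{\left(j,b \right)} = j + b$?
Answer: $33068$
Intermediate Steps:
$R{\left(j,b \right)} = b + j$
$f{\left(H \right)} = 2 H \left(8 + H\right)$ ($f{\left(H \right)} = \left(8 + \left(H + 0\right)\right) \left(H + H\right) = \left(8 + H\right) 2 H = 2 H \left(8 + H\right)$)
$d{\left(f{\left(-8 \right)} \right)} + 33068 = - 41 \sqrt{2 \left(-8\right) \left(8 - 8\right)} + 33068 = - 41 \sqrt{2 \left(-8\right) 0} + 33068 = - 41 \sqrt{0} + 33068 = \left(-41\right) 0 + 33068 = 0 + 33068 = 33068$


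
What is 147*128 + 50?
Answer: 18866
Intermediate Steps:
147*128 + 50 = 18816 + 50 = 18866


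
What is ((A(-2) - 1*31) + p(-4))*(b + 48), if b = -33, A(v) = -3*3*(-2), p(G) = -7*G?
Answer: 225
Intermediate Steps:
A(v) = 18 (A(v) = -9*(-2) = 18)
((A(-2) - 1*31) + p(-4))*(b + 48) = ((18 - 1*31) - 7*(-4))*(-33 + 48) = ((18 - 31) + 28)*15 = (-13 + 28)*15 = 15*15 = 225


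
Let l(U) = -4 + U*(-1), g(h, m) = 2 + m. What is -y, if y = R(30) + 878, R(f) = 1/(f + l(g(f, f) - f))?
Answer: -21073/24 ≈ -878.04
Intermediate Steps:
l(U) = -4 - U
R(f) = 1/(-6 + f) (R(f) = 1/(f + (-4 - ((2 + f) - f))) = 1/(f + (-4 - 1*2)) = 1/(f + (-4 - 2)) = 1/(f - 6) = 1/(-6 + f))
y = 21073/24 (y = 1/(-6 + 30) + 878 = 1/24 + 878 = 21073/24 ≈ 878.04)
-y = -1*21073/24 = -21073/24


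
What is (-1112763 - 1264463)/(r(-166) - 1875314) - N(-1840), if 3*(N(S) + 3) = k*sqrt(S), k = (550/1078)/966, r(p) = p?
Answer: 4001833/937740 - 50*I*sqrt(115)/71001 ≈ 4.2675 - 0.0075519*I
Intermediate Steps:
k = 25/47334 (k = (550*(1/1078))*(1/966) = (25/49)*(1/966) = 25/47334 ≈ 0.00052816)
N(S) = -3 + 25*sqrt(S)/142002 (N(S) = -3 + (25*sqrt(S)/47334)/3 = -3 + 25*sqrt(S)/142002)
(-1112763 - 1264463)/(r(-166) - 1875314) - N(-1840) = (-1112763 - 1264463)/(-166 - 1875314) - (-3 + 25*sqrt(-1840)/142002) = -2377226/(-1875480) - (-3 + 25*(4*I*sqrt(115))/142002) = -2377226*(-1/1875480) - (-3 + 50*I*sqrt(115)/71001) = 1188613/937740 + (3 - 50*I*sqrt(115)/71001) = 4001833/937740 - 50*I*sqrt(115)/71001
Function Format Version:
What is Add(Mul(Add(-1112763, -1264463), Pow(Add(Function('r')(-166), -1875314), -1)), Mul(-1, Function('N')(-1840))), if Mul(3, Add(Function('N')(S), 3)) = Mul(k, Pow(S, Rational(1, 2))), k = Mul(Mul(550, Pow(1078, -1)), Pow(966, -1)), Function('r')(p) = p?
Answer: Add(Rational(4001833, 937740), Mul(Rational(-50, 71001), I, Pow(115, Rational(1, 2)))) ≈ Add(4.2675, Mul(-0.0075519, I))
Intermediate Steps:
k = Rational(25, 47334) (k = Mul(Mul(550, Rational(1, 1078)), Rational(1, 966)) = Mul(Rational(25, 49), Rational(1, 966)) = Rational(25, 47334) ≈ 0.00052816)
Function('N')(S) = Add(-3, Mul(Rational(25, 142002), Pow(S, Rational(1, 2)))) (Function('N')(S) = Add(-3, Mul(Rational(1, 3), Mul(Rational(25, 47334), Pow(S, Rational(1, 2))))) = Add(-3, Mul(Rational(25, 142002), Pow(S, Rational(1, 2)))))
Add(Mul(Add(-1112763, -1264463), Pow(Add(Function('r')(-166), -1875314), -1)), Mul(-1, Function('N')(-1840))) = Add(Mul(Add(-1112763, -1264463), Pow(Add(-166, -1875314), -1)), Mul(-1, Add(-3, Mul(Rational(25, 142002), Pow(-1840, Rational(1, 2)))))) = Add(Mul(-2377226, Pow(-1875480, -1)), Mul(-1, Add(-3, Mul(Rational(25, 142002), Mul(4, I, Pow(115, Rational(1, 2))))))) = Add(Mul(-2377226, Rational(-1, 1875480)), Mul(-1, Add(-3, Mul(Rational(50, 71001), I, Pow(115, Rational(1, 2)))))) = Add(Rational(1188613, 937740), Add(3, Mul(Rational(-50, 71001), I, Pow(115, Rational(1, 2))))) = Add(Rational(4001833, 937740), Mul(Rational(-50, 71001), I, Pow(115, Rational(1, 2))))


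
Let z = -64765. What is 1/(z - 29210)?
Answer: -1/93975 ≈ -1.0641e-5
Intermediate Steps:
1/(z - 29210) = 1/(-64765 - 29210) = 1/(-93975) = -1/93975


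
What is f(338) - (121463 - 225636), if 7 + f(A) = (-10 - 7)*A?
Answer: 98420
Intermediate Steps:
f(A) = -7 - 17*A (f(A) = -7 + (-10 - 7)*A = -7 - 17*A)
f(338) - (121463 - 225636) = (-7 - 17*338) - (121463 - 225636) = (-7 - 5746) - 1*(-104173) = -5753 + 104173 = 98420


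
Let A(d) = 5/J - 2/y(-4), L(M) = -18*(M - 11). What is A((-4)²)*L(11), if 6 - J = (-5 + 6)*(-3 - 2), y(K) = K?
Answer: 0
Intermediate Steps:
J = 11 (J = 6 - (-5 + 6)*(-3 - 2) = 6 - (-5) = 6 - 1*(-5) = 6 + 5 = 11)
L(M) = 198 - 18*M (L(M) = -18*(-11 + M) = 198 - 18*M)
A(d) = 21/22 (A(d) = 5/11 - 2/(-4) = 5*(1/11) - 2*(-¼) = 5/11 + ½ = 21/22)
A((-4)²)*L(11) = 21*(198 - 18*11)/22 = 21*(198 - 198)/22 = (21/22)*0 = 0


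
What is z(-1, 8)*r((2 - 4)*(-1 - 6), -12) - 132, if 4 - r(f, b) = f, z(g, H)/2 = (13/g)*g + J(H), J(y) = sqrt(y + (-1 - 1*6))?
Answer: -412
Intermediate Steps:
J(y) = sqrt(-7 + y) (J(y) = sqrt(y + (-1 - 6)) = sqrt(y - 7) = sqrt(-7 + y))
z(g, H) = 26 + 2*sqrt(-7 + H) (z(g, H) = 2*((13/g)*g + sqrt(-7 + H)) = 2*(13 + sqrt(-7 + H)) = 26 + 2*sqrt(-7 + H))
r(f, b) = 4 - f
z(-1, 8)*r((2 - 4)*(-1 - 6), -12) - 132 = (26 + 2*sqrt(-7 + 8))*(4 - (2 - 4)*(-1 - 6)) - 132 = (26 + 2*sqrt(1))*(4 - (-2)*(-7)) - 132 = (26 + 2*1)*(4 - 1*14) - 132 = (26 + 2)*(4 - 14) - 132 = 28*(-10) - 132 = -280 - 132 = -412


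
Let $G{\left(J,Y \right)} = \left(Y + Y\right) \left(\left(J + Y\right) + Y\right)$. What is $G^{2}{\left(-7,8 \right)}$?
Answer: $20736$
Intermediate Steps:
$G{\left(J,Y \right)} = 2 Y \left(J + 2 Y\right)$
$G^{2}{\left(-7,8 \right)} = \left(2 \cdot 8 \left(-7 + 2 \cdot 8\right)\right)^{2} = \left(2 \cdot 8 \left(-7 + 16\right)\right)^{2} = \left(2 \cdot 8 \cdot 9\right)^{2} = 144^{2} = 20736$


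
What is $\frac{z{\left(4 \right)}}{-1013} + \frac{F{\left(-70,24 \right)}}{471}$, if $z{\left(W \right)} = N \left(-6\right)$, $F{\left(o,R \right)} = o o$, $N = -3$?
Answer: $\frac{4955222}{477123} \approx 10.386$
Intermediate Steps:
$F{\left(o,R \right)} = o^{2}$
$z{\left(W \right)} = 18$ ($z{\left(W \right)} = \left(-3\right) \left(-6\right) = 18$)
$\frac{z{\left(4 \right)}}{-1013} + \frac{F{\left(-70,24 \right)}}{471} = \frac{18}{-1013} + \frac{\left(-70\right)^{2}}{471} = 18 \left(- \frac{1}{1013}\right) + 4900 \cdot \frac{1}{471} = - \frac{18}{1013} + \frac{4900}{471} = \frac{4955222}{477123}$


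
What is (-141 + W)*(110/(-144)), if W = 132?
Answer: 55/8 ≈ 6.8750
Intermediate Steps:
(-141 + W)*(110/(-144)) = (-141 + 132)*(110/(-144)) = -990*(-1)/144 = -9*(-55/72) = 55/8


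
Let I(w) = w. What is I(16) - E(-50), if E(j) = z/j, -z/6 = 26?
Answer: 322/25 ≈ 12.880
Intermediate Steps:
z = -156 (z = -6*26 = -156)
E(j) = -156/j
I(16) - E(-50) = 16 - (-156)/(-50) = 16 - (-156)*(-1)/50 = 16 - 1*78/25 = 16 - 78/25 = 322/25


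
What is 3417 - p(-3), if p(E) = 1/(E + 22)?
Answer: 64922/19 ≈ 3416.9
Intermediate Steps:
p(E) = 1/(22 + E)
3417 - p(-3) = 3417 - 1/(22 - 3) = 3417 - 1/19 = 64922/19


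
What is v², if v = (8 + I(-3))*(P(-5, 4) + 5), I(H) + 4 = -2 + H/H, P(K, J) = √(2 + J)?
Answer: 279 + 90*√6 ≈ 499.45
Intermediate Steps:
I(H) = -5 (I(H) = -4 + (-2 + H/H) = -4 + (-2 + 1) = -4 - 1 = -5)
v = 15 + 3*√6 (v = (8 - 5)*(√(2 + 4) + 5) = 3*(√6 + 5) = 3*(5 + √6) = 15 + 3*√6 ≈ 22.348)
v² = (15 + 3*√6)²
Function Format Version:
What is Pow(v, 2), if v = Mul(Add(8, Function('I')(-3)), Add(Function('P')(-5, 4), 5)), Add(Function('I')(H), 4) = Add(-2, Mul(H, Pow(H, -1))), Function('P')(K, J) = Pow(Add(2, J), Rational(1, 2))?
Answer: Add(279, Mul(90, Pow(6, Rational(1, 2)))) ≈ 499.45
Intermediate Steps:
Function('I')(H) = -5 (Function('I')(H) = Add(-4, Add(-2, Mul(H, Pow(H, -1)))) = Add(-4, Add(-2, 1)) = Add(-4, -1) = -5)
v = Add(15, Mul(3, Pow(6, Rational(1, 2)))) (v = Mul(Add(8, -5), Add(Pow(Add(2, 4), Rational(1, 2)), 5)) = Mul(3, Add(Pow(6, Rational(1, 2)), 5)) = Mul(3, Add(5, Pow(6, Rational(1, 2)))) = Add(15, Mul(3, Pow(6, Rational(1, 2)))) ≈ 22.348)
Pow(v, 2) = Pow(Add(15, Mul(3, Pow(6, Rational(1, 2)))), 2)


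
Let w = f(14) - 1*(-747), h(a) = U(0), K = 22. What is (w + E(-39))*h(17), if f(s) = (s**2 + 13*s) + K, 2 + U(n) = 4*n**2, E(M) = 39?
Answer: -2372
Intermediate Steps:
U(n) = -2 + 4*n**2
f(s) = 22 + s**2 + 13*s (f(s) = (s**2 + 13*s) + 22 = 22 + s**2 + 13*s)
h(a) = -2 (h(a) = -2 + 4*0**2 = -2 + 4*0 = -2 + 0 = -2)
w = 1147 (w = (22 + 14**2 + 13*14) - 1*(-747) = (22 + 196 + 182) + 747 = 400 + 747 = 1147)
(w + E(-39))*h(17) = (1147 + 39)*(-2) = 1186*(-2) = -2372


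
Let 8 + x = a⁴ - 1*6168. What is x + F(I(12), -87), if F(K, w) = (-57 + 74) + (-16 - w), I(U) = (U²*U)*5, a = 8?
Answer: -1992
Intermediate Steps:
I(U) = 5*U³ (I(U) = U³*5 = 5*U³)
F(K, w) = 1 - w (F(K, w) = 17 + (-16 - w) = 1 - w)
x = -2080 (x = -8 + (8⁴ - 1*6168) = -8 + (4096 - 6168) = -8 - 2072 = -2080)
x + F(I(12), -87) = -2080 + (1 - 1*(-87)) = -2080 + (1 + 87) = -2080 + 88 = -1992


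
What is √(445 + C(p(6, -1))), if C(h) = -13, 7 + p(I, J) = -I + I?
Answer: 12*√3 ≈ 20.785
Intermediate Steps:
p(I, J) = -7 (p(I, J) = -7 + (-I + I) = -7 + 0 = -7)
√(445 + C(p(6, -1))) = √(445 - 13) = √432 = 12*√3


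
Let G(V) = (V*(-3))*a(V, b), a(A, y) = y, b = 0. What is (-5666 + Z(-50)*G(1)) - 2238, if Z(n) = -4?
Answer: -7904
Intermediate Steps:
G(V) = 0 (G(V) = (V*(-3))*0 = -3*V*0 = 0)
(-5666 + Z(-50)*G(1)) - 2238 = (-5666 - 4*0) - 2238 = (-5666 + 0) - 2238 = -5666 - 2238 = -7904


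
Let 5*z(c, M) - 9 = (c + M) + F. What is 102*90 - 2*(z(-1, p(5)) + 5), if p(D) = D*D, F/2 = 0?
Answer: 45784/5 ≈ 9156.8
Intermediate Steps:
F = 0 (F = 2*0 = 0)
p(D) = D**2
z(c, M) = 9/5 + M/5 + c/5 (z(c, M) = 9/5 + ((c + M) + 0)/5 = 9/5 + ((M + c) + 0)/5 = 9/5 + (M + c)/5 = 9/5 + (M/5 + c/5) = 9/5 + M/5 + c/5)
102*90 - 2*(z(-1, p(5)) + 5) = 102*90 - 2*((9/5 + (1/5)*5**2 + (1/5)*(-1)) + 5) = 9180 - 2*((9/5 + (1/5)*25 - 1/5) + 5) = 9180 - 2*((9/5 + 5 - 1/5) + 5) = 9180 - 2*(33/5 + 5) = 9180 - 2*58/5 = 9180 - 116/5 = 45784/5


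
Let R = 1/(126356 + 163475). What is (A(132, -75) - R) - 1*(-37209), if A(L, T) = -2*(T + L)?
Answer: 10751280944/289831 ≈ 37095.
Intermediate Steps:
R = 1/289831 ≈ 3.4503e-6
A(L, T) = -2*L - 2*T (A(L, T) = -2*(L + T) = -2*L - 2*T)
(A(132, -75) - R) - 1*(-37209) = ((-2*132 - 2*(-75)) - 1*1/289831) - 1*(-37209) = ((-264 + 150) - 1/289831) + 37209 = (-114 - 1/289831) + 37209 = -33040735/289831 + 37209 = 10751280944/289831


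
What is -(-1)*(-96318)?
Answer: -96318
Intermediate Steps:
-(-1)*(-96318) = -1*96318 = -96318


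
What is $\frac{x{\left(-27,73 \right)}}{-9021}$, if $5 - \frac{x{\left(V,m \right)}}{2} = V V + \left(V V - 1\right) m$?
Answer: $\frac{35912}{3007} \approx 11.943$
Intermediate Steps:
$x{\left(V,m \right)} = 10 - 2 V^{2} - 2 m \left(-1 + V^{2}\right)$ ($x{\left(V,m \right)} = 10 - 2 \left(V V + \left(V V - 1\right) m\right) = 10 - 2 \left(V^{2} + \left(V^{2} - 1\right) m\right) = 10 - 2 \left(V^{2} + \left(-1 + V^{2}\right) m\right) = 10 - 2 \left(V^{2} + m \left(-1 + V^{2}\right)\right) = 10 - \left(2 V^{2} + 2 m \left(-1 + V^{2}\right)\right) = 10 - 2 V^{2} - 2 m \left(-1 + V^{2}\right)$)
$\frac{x{\left(-27,73 \right)}}{-9021} = \frac{10 - 2 \left(-27\right)^{2} + 2 \cdot 73 - 146 \left(-27\right)^{2}}{-9021} = \left(10 - 1458 + 146 - 146 \cdot 729\right) \left(- \frac{1}{9021}\right) = \left(10 - 1458 + 146 - 106434\right) \left(- \frac{1}{9021}\right) = \left(-107736\right) \left(- \frac{1}{9021}\right) = \frac{35912}{3007}$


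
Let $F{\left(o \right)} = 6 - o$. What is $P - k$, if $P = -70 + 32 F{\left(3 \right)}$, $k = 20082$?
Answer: $-20056$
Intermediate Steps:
$P = 26$ ($P = -70 + 32 \left(6 - 3\right) = -70 + 32 \cdot 3 = -70 + 96 = 26$)
$P - k = 26 - 20082 = -20056$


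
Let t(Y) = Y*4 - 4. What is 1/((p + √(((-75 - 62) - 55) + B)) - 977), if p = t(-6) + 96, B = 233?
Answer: -909/826240 - √41/826240 ≈ -0.0011079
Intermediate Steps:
t(Y) = -4 + 4*Y (t(Y) = 4*Y - 4 = -4 + 4*Y)
p = 68 (p = (-4 + 4*(-6)) + 96 = (-4 - 24) + 96 = -28 + 96 = 68)
1/((p + √(((-75 - 62) - 55) + B)) - 977) = 1/((68 + √(((-75 - 62) - 55) + 233)) - 977) = 1/((68 + √((-137 - 55) + 233)) - 977) = 1/((68 + √(-192 + 233)) - 977) = 1/((68 + √41) - 977) = 1/(-909 + √41)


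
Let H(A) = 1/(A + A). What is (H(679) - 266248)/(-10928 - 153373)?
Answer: 361564783/223120758 ≈ 1.6205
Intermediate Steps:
H(A) = 1/(2*A)
(H(679) - 266248)/(-10928 - 153373) = ((½)/679 - 266248)/(-10928 - 153373) = ((½)*(1/679) - 266248)/(-164301) = (1/1358 - 266248)*(-1/164301) = -361564783/1358*(-1/164301) = 361564783/223120758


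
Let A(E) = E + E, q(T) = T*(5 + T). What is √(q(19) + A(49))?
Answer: √554 ≈ 23.537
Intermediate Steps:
A(E) = 2*E
√(q(19) + A(49)) = √(19*(5 + 19) + 2*49) = √(19*24 + 98) = √(456 + 98) = √554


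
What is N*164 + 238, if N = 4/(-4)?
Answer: 74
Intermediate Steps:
N = -1 (N = 4*(-¼) = -1)
N*164 + 238 = -1*164 + 238 = -164 + 238 = 74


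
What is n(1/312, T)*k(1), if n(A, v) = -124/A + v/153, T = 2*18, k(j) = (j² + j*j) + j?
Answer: -1973076/17 ≈ -1.1606e+5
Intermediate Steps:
k(j) = j + 2*j² (k(j) = (j² + j²) + j = 2*j² + j = j + 2*j²)
T = 36
n(A, v) = -124/A + v/153 (n(A, v) = -124/A + v*(1/153) = -124/A + v/153)
n(1/312, T)*k(1) = (-124/(1/312) + (1/153)*36)*(1*(1 + 2*1)) = (-124/1/312 + 4/17)*(1*(1 + 2)) = (-124*312 + 4/17)*(1*3) = (-38688 + 4/17)*3 = -657692/17*3 = -1973076/17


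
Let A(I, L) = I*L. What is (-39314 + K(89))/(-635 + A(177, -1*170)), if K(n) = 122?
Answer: 39192/30725 ≈ 1.2756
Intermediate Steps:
(-39314 + K(89))/(-635 + A(177, -1*170)) = (-39314 + 122)/(-635 + 177*(-1*170)) = -39192/(-635 + 177*(-170)) = -39192/(-635 - 30090) = -39192/(-30725) = -39192*(-1/30725) = 39192/30725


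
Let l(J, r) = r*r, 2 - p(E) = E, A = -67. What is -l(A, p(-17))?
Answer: -361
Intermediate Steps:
p(E) = 2 - E
l(J, r) = r²
-l(A, p(-17)) = -(2 - 1*(-17))² = -(2 + 17)² = -1*19² = -1*361 = -361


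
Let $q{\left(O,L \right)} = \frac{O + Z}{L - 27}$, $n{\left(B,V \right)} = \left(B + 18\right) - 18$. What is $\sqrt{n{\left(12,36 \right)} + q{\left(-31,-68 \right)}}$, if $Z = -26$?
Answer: $\frac{3 \sqrt{35}}{5} \approx 3.5496$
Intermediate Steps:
$n{\left(B,V \right)} = B$ ($n{\left(B,V \right)} = \left(18 + B\right) - 18 = B$)
$q{\left(O,L \right)} = \frac{-26 + O}{-27 + L}$ ($q{\left(O,L \right)} = \frac{O - 26}{L - 27} = \frac{-26 + O}{-27 + L}$)
$\sqrt{n{\left(12,36 \right)} + q{\left(-31,-68 \right)}} = \sqrt{12 + \frac{-26 - 31}{-27 - 68}} = \sqrt{12 + \frac{1}{-95} \left(-57\right)} = \sqrt{12 - - \frac{3}{5}} = \sqrt{12 + \frac{3}{5}} = \sqrt{\frac{63}{5}} = \frac{3 \sqrt{35}}{5}$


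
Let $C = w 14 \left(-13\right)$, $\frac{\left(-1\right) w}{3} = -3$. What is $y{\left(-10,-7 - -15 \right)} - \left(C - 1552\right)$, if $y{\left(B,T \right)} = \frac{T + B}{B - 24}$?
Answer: $\frac{54231}{17} \approx 3190.1$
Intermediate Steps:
$w = 9$ ($w = \left(-3\right) \left(-3\right) = 9$)
$y{\left(B,T \right)} = \frac{B + T}{-24 + B}$
$C = -1638$ ($C = 9 \cdot 14 \left(-13\right) = 126 \left(-13\right) = -1638$)
$y{\left(-10,-7 - -15 \right)} - \left(C - 1552\right) = \frac{-10 - -8}{-24 - 10} - \left(-1638 - 1552\right) = \frac{-10 + \left(-7 + 15\right)}{-34} - -3190 = - \frac{-10 + 8}{34} + 3190 = \left(- \frac{1}{34}\right) \left(-2\right) + 3190 = \frac{1}{17} + 3190 = \frac{54231}{17}$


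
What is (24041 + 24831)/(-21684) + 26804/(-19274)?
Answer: -190397108/52242177 ≈ -3.6445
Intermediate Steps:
(24041 + 24831)/(-21684) + 26804/(-19274) = 48872*(-1/21684) + 26804*(-1/19274) = -12218/5421 - 13402/9637 = -190397108/52242177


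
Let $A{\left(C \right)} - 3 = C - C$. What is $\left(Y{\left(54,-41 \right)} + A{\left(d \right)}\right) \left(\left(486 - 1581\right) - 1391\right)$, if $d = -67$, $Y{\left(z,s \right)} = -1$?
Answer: $-4972$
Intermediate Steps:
$A{\left(C \right)} = 3$ ($A{\left(C \right)} = 3 + \left(C - C\right) = 3 + 0 = 3$)
$\left(Y{\left(54,-41 \right)} + A{\left(d \right)}\right) \left(\left(486 - 1581\right) - 1391\right) = \left(-1 + 3\right) \left(\left(486 - 1581\right) - 1391\right) = 2 \left(-1095 - 1391\right) = 2 \left(-2486\right) = -4972$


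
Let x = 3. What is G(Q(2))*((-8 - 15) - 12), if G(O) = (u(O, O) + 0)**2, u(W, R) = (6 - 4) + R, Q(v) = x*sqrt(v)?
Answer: -770 - 420*sqrt(2) ≈ -1364.0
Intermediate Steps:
Q(v) = 3*sqrt(v)
u(W, R) = 2 + R
G(O) = (2 + O)**2 (G(O) = ((2 + O) + 0)**2 = (2 + O)**2)
G(Q(2))*((-8 - 15) - 12) = (2 + 3*sqrt(2))**2*((-8 - 15) - 12) = (2 + 3*sqrt(2))**2*(-23 - 12) = (2 + 3*sqrt(2))**2*(-35) = -35*(2 + 3*sqrt(2))**2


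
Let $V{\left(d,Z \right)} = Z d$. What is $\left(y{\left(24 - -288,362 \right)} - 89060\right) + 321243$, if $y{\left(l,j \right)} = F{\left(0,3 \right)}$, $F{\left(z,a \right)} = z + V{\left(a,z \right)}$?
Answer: $232183$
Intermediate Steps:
$F{\left(z,a \right)} = z + a z$ ($F{\left(z,a \right)} = z + z a = z + a z$)
$y{\left(l,j \right)} = 0$ ($y{\left(l,j \right)} = 0 \left(1 + 3\right) = 0 \cdot 4 = 0$)
$\left(y{\left(24 - -288,362 \right)} - 89060\right) + 321243 = \left(0 - 89060\right) + 321243 = -89060 + 321243 = 232183$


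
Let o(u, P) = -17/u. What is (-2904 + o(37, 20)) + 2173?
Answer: -27064/37 ≈ -731.46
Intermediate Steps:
(-2904 + o(37, 20)) + 2173 = (-2904 - 17/37) + 2173 = -107465/37 + 2173 = -27064/37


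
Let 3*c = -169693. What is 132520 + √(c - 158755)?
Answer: 132520 + I*√1937874/3 ≈ 1.3252e+5 + 464.02*I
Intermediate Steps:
c = -169693/3 (c = (⅓)*(-169693) = -169693/3 ≈ -56564.)
132520 + √(c - 158755) = 132520 + √(-169693/3 - 158755) = 132520 + √(-645958/3) = 132520 + I*√1937874/3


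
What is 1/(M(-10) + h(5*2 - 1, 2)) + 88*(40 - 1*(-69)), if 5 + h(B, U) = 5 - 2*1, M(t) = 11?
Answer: 86329/9 ≈ 9592.1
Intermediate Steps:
h(B, U) = -2 (h(B, U) = -5 + (5 - 2*1) = -5 + (5 - 2) = -5 + 3 = -2)
1/(M(-10) + h(5*2 - 1, 2)) + 88*(40 - 1*(-69)) = 1/(11 - 2) + 88*(40 - 1*(-69)) = 1/9 + 88*(40 + 69) = ⅑ + 88*109 = ⅑ + 9592 = 86329/9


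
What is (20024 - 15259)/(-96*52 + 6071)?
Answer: 4765/1079 ≈ 4.4161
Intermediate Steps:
(20024 - 15259)/(-96*52 + 6071) = 4765/(-4992 + 6071) = 4765/1079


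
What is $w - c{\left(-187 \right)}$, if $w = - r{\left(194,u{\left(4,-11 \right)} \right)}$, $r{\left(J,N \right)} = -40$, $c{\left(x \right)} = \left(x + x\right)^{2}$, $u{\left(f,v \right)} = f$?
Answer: $-139836$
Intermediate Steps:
$c{\left(x \right)} = 4 x^{2}$ ($c{\left(x \right)} = \left(2 x\right)^{2} = 4 x^{2}$)
$w = 40$ ($w = \left(-1\right) \left(-40\right) = 40$)
$w - c{\left(-187 \right)} = 40 - 4 \left(-187\right)^{2} = 40 - 4 \cdot 34969 = 40 - 139876 = -139836$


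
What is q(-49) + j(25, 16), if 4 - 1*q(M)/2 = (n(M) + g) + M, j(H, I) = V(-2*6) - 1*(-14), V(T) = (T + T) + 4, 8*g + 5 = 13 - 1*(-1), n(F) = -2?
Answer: 407/4 ≈ 101.75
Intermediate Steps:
g = 9/8 (g = -5/8 + (13 - 1*(-1))/8 = -5/8 + (13 + 1)/8 = -5/8 + (⅛)*14 = -5/8 + 7/4 = 9/8 ≈ 1.1250)
V(T) = 4 + 2*T (V(T) = 2*T + 4 = 4 + 2*T)
j(H, I) = -6 (j(H, I) = (4 + 2*(-2*6)) - 1*(-14) = (4 + 2*(-12)) + 14 = (4 - 24) + 14 = -20 + 14 = -6)
q(M) = 39/4 - 2*M (q(M) = 8 - 2*((-2 + 9/8) + M) = 8 - 2*(-7/8 + M) = 8 + (7/4 - 2*M) = 39/4 - 2*M)
q(-49) + j(25, 16) = (39/4 - 2*(-49)) - 6 = (39/4 + 98) - 6 = 431/4 - 6 = 407/4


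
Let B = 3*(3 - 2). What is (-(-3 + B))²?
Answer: 0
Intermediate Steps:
B = 3 (B = 3*1 = 3)
(-(-3 + B))² = (-(-3 + 3))² = (-1*0)² = 0² = 0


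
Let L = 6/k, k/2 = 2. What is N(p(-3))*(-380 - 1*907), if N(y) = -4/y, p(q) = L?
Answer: 3432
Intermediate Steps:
k = 4 (k = 2*2 = 4)
L = 3/2 (L = 6/4 = 6*(¼) = 3/2 ≈ 1.5000)
p(q) = 3/2
N(p(-3))*(-380 - 1*907) = (-4/3/2)*(-380 - 1*907) = (-4*⅔)*(-380 - 907) = -8/3*(-1287) = 3432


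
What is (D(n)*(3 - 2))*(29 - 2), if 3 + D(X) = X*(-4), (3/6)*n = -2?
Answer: 351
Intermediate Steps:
n = -4 (n = 2*(-2) = -4)
D(X) = -3 - 4*X (D(X) = -3 + X*(-4) = -3 - 4*X)
(D(n)*(3 - 2))*(29 - 2) = ((-3 - 4*(-4))*(3 - 2))*(29 - 2) = ((-3 + 16)*1)*27 = (13*1)*27 = 13*27 = 351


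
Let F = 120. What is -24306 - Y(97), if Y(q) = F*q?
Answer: -35946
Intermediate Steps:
Y(q) = 120*q
-24306 - Y(97) = -24306 - 120*97 = -24306 - 1*11640 = -24306 - 11640 = -35946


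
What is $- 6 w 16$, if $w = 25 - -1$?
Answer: $-2496$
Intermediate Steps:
$w = 26$ ($w = 25 + 1 = 26$)
$- 6 w 16 = \left(-6\right) 26 \cdot 16 = \left(-156\right) 16 = -2496$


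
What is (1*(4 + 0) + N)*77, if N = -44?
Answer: -3080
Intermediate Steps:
(1*(4 + 0) + N)*77 = (1*(4 + 0) - 44)*77 = (1*4 - 44)*77 = (4 - 44)*77 = -40*77 = -3080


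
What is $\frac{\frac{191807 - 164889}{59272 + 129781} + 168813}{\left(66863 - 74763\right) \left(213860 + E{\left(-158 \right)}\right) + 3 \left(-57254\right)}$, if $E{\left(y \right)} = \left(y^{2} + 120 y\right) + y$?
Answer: $- \frac{31914631007}{328167491623586} \approx -9.7251 \cdot 10^{-5}$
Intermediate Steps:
$E{\left(y \right)} = y^{2} + 121 y$
$\frac{\frac{191807 - 164889}{59272 + 129781} + 168813}{\left(66863 - 74763\right) \left(213860 + E{\left(-158 \right)}\right) + 3 \left(-57254\right)} = \frac{\frac{191807 - 164889}{59272 + 129781} + 168813}{\left(66863 - 74763\right) \left(213860 - 158 \left(121 - 158\right)\right) + 3 \left(-57254\right)} = \frac{\frac{26918}{189053} + 168813}{- 7900 \left(213860 - -5846\right) - 171762} = \frac{26918 \cdot \frac{1}{189053} + 168813}{- 7900 \left(213860 + 5846\right) - 171762} = \frac{\frac{26918}{189053} + 168813}{\left(-7900\right) 219706 - 171762} = \frac{31914631007}{189053 \left(-1735677400 - 171762\right)} = \frac{31914631007}{189053 \left(-1735849162\right)} = \frac{31914631007}{189053} \left(- \frac{1}{1735849162}\right) = - \frac{31914631007}{328167491623586}$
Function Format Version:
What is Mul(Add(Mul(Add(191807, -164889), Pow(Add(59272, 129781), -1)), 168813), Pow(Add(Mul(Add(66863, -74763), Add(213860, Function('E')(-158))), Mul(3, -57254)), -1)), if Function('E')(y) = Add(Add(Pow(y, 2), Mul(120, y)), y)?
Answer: Rational(-31914631007, 328167491623586) ≈ -9.7251e-5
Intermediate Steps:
Function('E')(y) = Add(Pow(y, 2), Mul(121, y))
Mul(Add(Mul(Add(191807, -164889), Pow(Add(59272, 129781), -1)), 168813), Pow(Add(Mul(Add(66863, -74763), Add(213860, Function('E')(-158))), Mul(3, -57254)), -1)) = Mul(Add(Mul(Add(191807, -164889), Pow(Add(59272, 129781), -1)), 168813), Pow(Add(Mul(Add(66863, -74763), Add(213860, Mul(-158, Add(121, -158)))), Mul(3, -57254)), -1)) = Mul(Add(Mul(26918, Pow(189053, -1)), 168813), Pow(Add(Mul(-7900, Add(213860, Mul(-158, -37))), -171762), -1)) = Mul(Add(Mul(26918, Rational(1, 189053)), 168813), Pow(Add(Mul(-7900, Add(213860, 5846)), -171762), -1)) = Mul(Add(Rational(26918, 189053), 168813), Pow(Add(Mul(-7900, 219706), -171762), -1)) = Mul(Rational(31914631007, 189053), Pow(Add(-1735677400, -171762), -1)) = Mul(Rational(31914631007, 189053), Pow(-1735849162, -1)) = Mul(Rational(31914631007, 189053), Rational(-1, 1735849162)) = Rational(-31914631007, 328167491623586)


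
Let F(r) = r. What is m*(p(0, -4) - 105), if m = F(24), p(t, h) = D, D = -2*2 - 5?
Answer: -2736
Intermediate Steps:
D = -9 (D = -4 - 5 = -9)
p(t, h) = -9
m = 24
m*(p(0, -4) - 105) = 24*(-9 - 105) = 24*(-114) = -2736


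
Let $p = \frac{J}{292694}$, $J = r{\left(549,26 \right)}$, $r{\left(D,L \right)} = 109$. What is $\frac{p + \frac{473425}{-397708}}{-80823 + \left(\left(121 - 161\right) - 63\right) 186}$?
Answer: $\frac{69262653389}{5819231403519156} \approx 1.1902 \cdot 10^{-5}$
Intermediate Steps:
$J = 109$
$p = \frac{109}{292694} \approx 0.0003724$
$\frac{p + \frac{473425}{-397708}}{-80823 + \left(\left(121 - 161\right) - 63\right) 186} = \frac{\frac{109}{292694} + \frac{473425}{-397708}}{-80823 + \left(\left(121 - 161\right) - 63\right) 186} = \frac{\frac{109}{292694} + 473425 \left(- \frac{1}{397708}\right)}{-80823 + \left(-40 - 63\right) 186} = \frac{\frac{109}{292694} - \frac{473425}{397708}}{-80823 - 19158} = - \frac{69262653389}{58203372676 \left(-80823 - 19158\right)} = - \frac{69262653389}{58203372676 \left(-99981\right)} = \left(- \frac{69262653389}{58203372676}\right) \left(- \frac{1}{99981}\right) = \frac{69262653389}{5819231403519156}$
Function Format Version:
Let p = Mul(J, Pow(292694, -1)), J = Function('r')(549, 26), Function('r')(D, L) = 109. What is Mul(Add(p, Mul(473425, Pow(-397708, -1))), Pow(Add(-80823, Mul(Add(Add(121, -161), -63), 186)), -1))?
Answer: Rational(69262653389, 5819231403519156) ≈ 1.1902e-5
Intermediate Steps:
J = 109
p = Rational(109, 292694) (p = Mul(109, Pow(292694, -1)) = Mul(109, Rational(1, 292694)) = Rational(109, 292694) ≈ 0.00037240)
Mul(Add(p, Mul(473425, Pow(-397708, -1))), Pow(Add(-80823, Mul(Add(Add(121, -161), -63), 186)), -1)) = Mul(Add(Rational(109, 292694), Mul(473425, Pow(-397708, -1))), Pow(Add(-80823, Mul(Add(Add(121, -161), -63), 186)), -1)) = Mul(Add(Rational(109, 292694), Mul(473425, Rational(-1, 397708))), Pow(Add(-80823, Mul(Add(-40, -63), 186)), -1)) = Mul(Add(Rational(109, 292694), Rational(-473425, 397708)), Pow(Add(-80823, Mul(-103, 186)), -1)) = Mul(Rational(-69262653389, 58203372676), Pow(Add(-80823, -19158), -1)) = Mul(Rational(-69262653389, 58203372676), Pow(-99981, -1)) = Mul(Rational(-69262653389, 58203372676), Rational(-1, 99981)) = Rational(69262653389, 5819231403519156)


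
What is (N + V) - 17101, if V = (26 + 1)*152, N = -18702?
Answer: -31699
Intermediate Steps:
V = 4104 (V = 27*152 = 4104)
(N + V) - 17101 = (-18702 + 4104) - 17101 = -14598 - 17101 = -31699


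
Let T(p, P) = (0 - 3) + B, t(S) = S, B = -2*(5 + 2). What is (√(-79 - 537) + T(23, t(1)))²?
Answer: (17 - 2*I*√154)² ≈ -327.0 - 843.86*I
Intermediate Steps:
B = -14 (B = -2*7 = -14)
T(p, P) = -17 (T(p, P) = (0 - 3) - 14 = -3 - 14 = -17)
(√(-79 - 537) + T(23, t(1)))² = (√(-79 - 537) - 17)² = (√(-616) - 17)² = (2*I*√154 - 17)² = (-17 + 2*I*√154)²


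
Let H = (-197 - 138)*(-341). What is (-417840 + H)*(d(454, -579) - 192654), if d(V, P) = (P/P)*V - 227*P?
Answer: 18449165035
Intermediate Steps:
d(V, P) = V - 227*P (d(V, P) = 1*V - 227*P = V - 227*P)
H = 114235 (H = -335*(-341) = 114235)
(-417840 + H)*(d(454, -579) - 192654) = (-417840 + 114235)*((454 - 227*(-579)) - 192654) = -303605*((454 + 131433) - 192654) = -303605*(131887 - 192654) = -303605*(-60767) = 18449165035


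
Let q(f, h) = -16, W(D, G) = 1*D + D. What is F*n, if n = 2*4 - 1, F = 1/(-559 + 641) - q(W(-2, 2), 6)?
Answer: 9191/82 ≈ 112.09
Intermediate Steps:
W(D, G) = 2*D (W(D, G) = D + D = 2*D)
F = 1313/82 (F = 1/(-559 + 641) - 1*(-16) = 1/82 + 16 = 1313/82 ≈ 16.012)
n = 7 (n = 8 - 1 = 7)
F*n = (1313/82)*7 = 9191/82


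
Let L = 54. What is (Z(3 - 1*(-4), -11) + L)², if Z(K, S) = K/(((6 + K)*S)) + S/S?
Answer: 61748164/20449 ≈ 3019.6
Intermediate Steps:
Z(K, S) = 1 + K/(S*(6 + K)) (Z(K, S) = K/((S*(6 + K))) + 1 = K*(1/(S*(6 + K))) + 1 = K/(S*(6 + K)) + 1 = 1 + K/(S*(6 + K)))
(Z(3 - 1*(-4), -11) + L)² = (((3 - 1*(-4)) + 6*(-11) + (3 - 1*(-4))*(-11))/((-11)*(6 + (3 - 1*(-4)))) + 54)² = (-((3 + 4) - 66 + (3 + 4)*(-11))/(11*(6 + (3 + 4))) + 54)² = (-(7 - 66 + 7*(-11))/(11*(6 + 7)) + 54)² = (-1/11*(7 - 66 - 77)/13 + 54)² = (-1/11*1/13*(-136) + 54)² = (136/143 + 54)² = (7858/143)² = 61748164/20449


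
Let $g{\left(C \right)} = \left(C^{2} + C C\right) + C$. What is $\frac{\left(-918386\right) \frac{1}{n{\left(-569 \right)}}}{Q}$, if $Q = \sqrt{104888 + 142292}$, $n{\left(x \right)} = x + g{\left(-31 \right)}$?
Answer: $- \frac{459193 \sqrt{61795}}{81692990} \approx -1.3973$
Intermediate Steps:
$g{\left(C \right)} = C + 2 C^{2}$ ($g{\left(C \right)} = \left(C^{2} + C^{2}\right) + C = 2 C^{2} + C = C + 2 C^{2}$)
$n{\left(x \right)} = 1891 + x$ ($n{\left(x \right)} = x - 31 \left(1 + 2 \left(-31\right)\right) = x - 31 \left(1 - 62\right) = x - -1891 = x + 1891 = 1891 + x$)
$Q = 2 \sqrt{61795}$ ($Q = \sqrt{247180} = 2 \sqrt{61795} \approx 497.17$)
$\frac{\left(-918386\right) \frac{1}{n{\left(-569 \right)}}}{Q} = \frac{\left(-918386\right) \frac{1}{1891 - 569}}{2 \sqrt{61795}} = - \frac{918386}{1322} \frac{\sqrt{61795}}{123590} = \left(-918386\right) \frac{1}{1322} \frac{\sqrt{61795}}{123590} = - \frac{459193 \frac{\sqrt{61795}}{123590}}{661} = - \frac{459193 \sqrt{61795}}{81692990}$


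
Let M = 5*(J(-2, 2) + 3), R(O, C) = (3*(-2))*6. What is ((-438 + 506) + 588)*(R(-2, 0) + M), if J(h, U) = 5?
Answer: 2624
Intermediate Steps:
R(O, C) = -36 (R(O, C) = -6*6 = -36)
M = 40 (M = 5*(5 + 3) = 5*8 = 40)
((-438 + 506) + 588)*(R(-2, 0) + M) = ((-438 + 506) + 588)*(-36 + 40) = (68 + 588)*4 = 656*4 = 2624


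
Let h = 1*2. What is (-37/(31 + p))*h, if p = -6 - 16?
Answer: -74/9 ≈ -8.2222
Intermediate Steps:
p = -22
h = 2
(-37/(31 + p))*h = -37/(31 - 22)*2 = -37/9*2 = -74/9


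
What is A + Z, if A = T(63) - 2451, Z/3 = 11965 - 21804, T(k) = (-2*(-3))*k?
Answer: -31590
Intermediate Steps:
T(k) = 6*k
Z = -29517 (Z = 3*(11965 - 21804) = 3*(-9839) = -29517)
A = -2073 (A = 6*63 - 2451 = 378 - 2451 = -2073)
A + Z = -2073 - 29517 = -31590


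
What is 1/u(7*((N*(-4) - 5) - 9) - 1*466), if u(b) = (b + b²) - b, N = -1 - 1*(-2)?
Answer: 1/350464 ≈ 2.8534e-6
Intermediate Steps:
N = 1 (N = -1 + 2 = 1)
u(b) = b²
1/u(7*((N*(-4) - 5) - 9) - 1*466) = 1/((7*((1*(-4) - 5) - 9) - 1*466)²) = 1/((7*((-4 - 5) - 9) - 466)²) = 1/((7*(-9 - 9) - 466)²) = 1/((7*(-18) - 466)²) = 1/((-126 - 466)²) = 1/((-592)²) = 1/350464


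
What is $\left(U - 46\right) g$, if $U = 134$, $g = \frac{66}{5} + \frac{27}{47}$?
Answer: $\frac{284856}{235} \approx 1212.2$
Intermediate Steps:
$g = \frac{3237}{235}$ ($g = 66 \cdot \frac{1}{5} + 27 \cdot \frac{1}{47} = \frac{66}{5} + \frac{27}{47} = \frac{3237}{235} \approx 13.774$)
$\left(U - 46\right) g = \left(134 - 46\right) \frac{3237}{235} = 88 \cdot \frac{3237}{235} = \frac{284856}{235}$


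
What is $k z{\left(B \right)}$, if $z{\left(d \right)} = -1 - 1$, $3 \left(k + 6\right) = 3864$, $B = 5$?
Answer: $-2564$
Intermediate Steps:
$k = 1282$ ($k = -6 + \frac{1}{3} \cdot 3864 = -6 + 1288 = 1282$)
$z{\left(d \right)} = -2$
$k z{\left(B \right)} = 1282 \left(-2\right) = -2564$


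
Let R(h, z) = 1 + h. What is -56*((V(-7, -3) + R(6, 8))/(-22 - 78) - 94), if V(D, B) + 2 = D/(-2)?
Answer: 131719/25 ≈ 5268.8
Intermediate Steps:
V(D, B) = -2 - D/2 (V(D, B) = -2 + D/(-2) = -2 + D*(-½) = -2 - D/2)
-56*((V(-7, -3) + R(6, 8))/(-22 - 78) - 94) = -56*(((-2 - ½*(-7)) + (1 + 6))/(-22 - 78) - 94) = -56*(((-2 + 7/2) + 7)/(-100) - 94) = -56*((3/2 + 7)*(-1/100) - 94) = -56*((17/2)*(-1/100) - 94) = -56*(-17/200 - 94) = -56*(-18817/200) = 131719/25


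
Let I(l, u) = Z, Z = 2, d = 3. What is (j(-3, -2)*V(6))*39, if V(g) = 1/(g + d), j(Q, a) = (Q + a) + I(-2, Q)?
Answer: -13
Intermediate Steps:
I(l, u) = 2
j(Q, a) = 2 + Q + a (j(Q, a) = (Q + a) + 2 = 2 + Q + a)
V(g) = 1/(3 + g) (V(g) = 1/(g + 3) = 1/(3 + g))
(j(-3, -2)*V(6))*39 = ((2 - 3 - 2)/(3 + 6))*39 = -3/9*39 = -3*1/9*39 = -1/3*39 = -13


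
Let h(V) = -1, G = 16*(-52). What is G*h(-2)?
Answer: 832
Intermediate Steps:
G = -832
G*h(-2) = -832*(-1) = 832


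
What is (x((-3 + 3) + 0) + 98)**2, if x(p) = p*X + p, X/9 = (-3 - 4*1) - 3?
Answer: 9604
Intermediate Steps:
X = -90 (X = 9*((-3 - 4*1) - 3) = 9*((-3 - 4) - 3) = 9*(-7 - 3) = 9*(-10) = -90)
x(p) = -89*p (x(p) = p*(-90) + p = -90*p + p = -89*p)
(x((-3 + 3) + 0) + 98)**2 = (-89*((-3 + 3) + 0) + 98)**2 = (-89*(0 + 0) + 98)**2 = (-89*0 + 98)**2 = (0 + 98)**2 = 98**2 = 9604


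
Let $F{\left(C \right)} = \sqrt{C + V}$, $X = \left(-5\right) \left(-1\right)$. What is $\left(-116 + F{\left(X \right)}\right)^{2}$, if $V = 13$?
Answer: $13474 - 696 \sqrt{2} \approx 12490.0$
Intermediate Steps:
$X = 5$
$F{\left(C \right)} = \sqrt{13 + C}$ ($F{\left(C \right)} = \sqrt{C + 13} = \sqrt{13 + C}$)
$\left(-116 + F{\left(X \right)}\right)^{2} = \left(-116 + \sqrt{13 + 5}\right)^{2} = \left(-116 + \sqrt{18}\right)^{2} = \left(-116 + 3 \sqrt{2}\right)^{2}$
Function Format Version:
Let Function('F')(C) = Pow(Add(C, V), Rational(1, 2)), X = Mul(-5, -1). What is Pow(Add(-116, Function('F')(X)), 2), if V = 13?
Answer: Add(13474, Mul(-696, Pow(2, Rational(1, 2)))) ≈ 12490.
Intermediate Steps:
X = 5
Function('F')(C) = Pow(Add(13, C), Rational(1, 2)) (Function('F')(C) = Pow(Add(C, 13), Rational(1, 2)) = Pow(Add(13, C), Rational(1, 2)))
Pow(Add(-116, Function('F')(X)), 2) = Pow(Add(-116, Pow(Add(13, 5), Rational(1, 2))), 2) = Pow(Add(-116, Pow(18, Rational(1, 2))), 2) = Pow(Add(-116, Mul(3, Pow(2, Rational(1, 2)))), 2)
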